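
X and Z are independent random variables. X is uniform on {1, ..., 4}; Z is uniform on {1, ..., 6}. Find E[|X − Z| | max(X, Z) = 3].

Outcomes with max(X, Z) = 3: (1,3), (2,3), (3,1), (3,2), (3,3), each with probability 1/24.
E[|X − Z| | max(X, Z) = 3] = (2 + 1 + 2 + 1 + 0) / 5 = 6/5.

6/5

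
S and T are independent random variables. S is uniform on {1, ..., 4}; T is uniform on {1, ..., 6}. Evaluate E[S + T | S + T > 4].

P(S + T > 4) = 3/4.
Summing (S+T)·P(x,y) over outcomes with S + T > 4 gives 31/6.
E[S + T | S + T > 4] = (31/6) / (3/4) = 62/9.

62/9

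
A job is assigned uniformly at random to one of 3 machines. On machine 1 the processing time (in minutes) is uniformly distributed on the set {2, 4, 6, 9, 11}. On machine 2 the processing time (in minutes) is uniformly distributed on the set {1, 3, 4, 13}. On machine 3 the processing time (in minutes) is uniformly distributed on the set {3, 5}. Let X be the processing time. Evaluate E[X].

313/60

E[X | machine 1] = (2+4+6+9+11)/5 = 32/5.
E[X | machine 2] = (1+3+4+13)/4 = 21/4.
E[X | machine 3] = (3+5)/2 = 4.
E[X] = (1/3)·(32/5) + (1/3)·(21/4) + (1/3)·(4) = 313/60.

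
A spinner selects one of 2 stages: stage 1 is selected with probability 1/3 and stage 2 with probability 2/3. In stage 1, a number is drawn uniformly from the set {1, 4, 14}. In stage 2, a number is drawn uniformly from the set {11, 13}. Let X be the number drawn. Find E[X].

91/9

E[X | stage 1] = (1+4+14)/3 = 19/3.
E[X | stage 2] = (11+13)/2 = 12.
By the law of total expectation,
E[X] = (1/3)·(19/3) + (2/3)·(12) = 91/9.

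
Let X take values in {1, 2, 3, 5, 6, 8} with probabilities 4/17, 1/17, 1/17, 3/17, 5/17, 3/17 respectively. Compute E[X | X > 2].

6

P(X > 2) = 12/17.
Σ over the event: 3·1/17 + 5·3/17 + 6·5/17 + 8·3/17 = 72/17.
E[X | X > 2] = (72/17) / (12/17) = 6.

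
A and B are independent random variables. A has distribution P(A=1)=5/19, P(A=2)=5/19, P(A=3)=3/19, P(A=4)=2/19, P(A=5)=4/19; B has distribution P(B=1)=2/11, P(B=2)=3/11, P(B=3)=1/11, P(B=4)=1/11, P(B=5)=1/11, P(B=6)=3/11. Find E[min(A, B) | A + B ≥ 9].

155/37

P(A + B ≥ 9) = 37/209.
Summing min(A,B)·P(x,y) over outcomes with A + B ≥ 9 gives 155/209.
E[min(A, B) | A + B ≥ 9] = (155/209) / (37/209) = 155/37.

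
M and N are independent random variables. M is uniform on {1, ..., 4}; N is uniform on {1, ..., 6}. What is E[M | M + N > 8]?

Outcomes with M + N > 8: (3,6), (4,5), (4,6), each with probability 1/24.
E[M | M + N > 8] = (3 + 4 + 4) / 3 = 11/3.

11/3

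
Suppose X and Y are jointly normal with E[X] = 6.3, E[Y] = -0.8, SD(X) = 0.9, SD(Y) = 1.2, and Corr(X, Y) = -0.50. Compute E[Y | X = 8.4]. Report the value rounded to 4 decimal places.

-2.2000

E[Y | X=x] = μ_Y + ρ(σ_Y/σ_X)(x − μ_X) for jointly normal variables.
E[Y | X=8.4] = -0.8 + (-0.50)·(1.2/0.9)·(8.4 − (6.3)) = -0.8 + (-0.66667)·(2.1) = -2.2000.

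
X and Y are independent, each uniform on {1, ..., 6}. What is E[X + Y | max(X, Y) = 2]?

10/3

Outcomes with max(X, Y) = 2: (1,2), (2,1), (2,2), each with probability 1/36.
E[X + Y | max(X, Y) = 2] = (3 + 3 + 4) / 3 = 10/3.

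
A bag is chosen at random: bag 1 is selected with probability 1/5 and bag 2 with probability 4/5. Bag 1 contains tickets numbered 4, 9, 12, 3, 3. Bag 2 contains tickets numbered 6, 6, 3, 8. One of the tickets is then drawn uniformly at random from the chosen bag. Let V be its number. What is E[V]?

146/25

E[V | bag 1] = (4+9+12+3+3)/5 = 31/5.
E[V | bag 2] = (6+6+3+8)/4 = 23/4.
By the law of total expectation,
E[V] = (1/5)·(31/5) + (4/5)·(23/4) = 146/25.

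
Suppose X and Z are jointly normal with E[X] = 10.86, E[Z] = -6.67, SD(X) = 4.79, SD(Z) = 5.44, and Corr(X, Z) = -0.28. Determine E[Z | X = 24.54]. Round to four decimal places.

-11.0202

E[Z | X=x] = μ_Z + ρ(σ_Z/σ_X)(x − μ_X) for jointly normal variables.
E[Z | X=24.54] = -6.67 + (-0.28)·(5.44/4.79)·(24.54 − (10.86)) = -6.67 + (-0.318)·(13.68) = -11.0202.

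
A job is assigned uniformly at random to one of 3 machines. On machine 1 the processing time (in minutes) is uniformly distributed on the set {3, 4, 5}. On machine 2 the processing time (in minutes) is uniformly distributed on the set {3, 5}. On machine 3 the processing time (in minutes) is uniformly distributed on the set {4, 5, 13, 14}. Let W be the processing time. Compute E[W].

17/3

E[W | machine 1] = (3+4+5)/3 = 4.
E[W | machine 2] = (3+5)/2 = 4.
E[W | machine 3] = (4+5+13+14)/4 = 9.
E[W] = (1/3)·(4) + (1/3)·(4) + (1/3)·(9) = 17/3.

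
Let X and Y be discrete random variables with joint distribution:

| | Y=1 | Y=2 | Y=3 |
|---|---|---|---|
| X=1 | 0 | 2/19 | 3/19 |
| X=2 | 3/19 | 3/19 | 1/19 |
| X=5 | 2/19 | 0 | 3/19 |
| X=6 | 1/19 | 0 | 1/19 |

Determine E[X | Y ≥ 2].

P(Y ≥ 2) = 13/19.
Σ X·P over the event = 1·(2/19) + 1·(3/19) + 2·(3/19) + 2·(1/19) + 5·(3/19) + 6·(1/19) = 34/19.
E[X | Y ≥ 2] = (34/19) / (13/19) = 34/13.

34/13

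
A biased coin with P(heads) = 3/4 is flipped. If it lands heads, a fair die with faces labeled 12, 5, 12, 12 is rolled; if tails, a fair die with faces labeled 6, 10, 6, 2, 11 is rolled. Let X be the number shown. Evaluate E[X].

E[X | heads] = (12+5+12+12)/4 = 41/4.
E[X | tails] = (6+10+6+2+11)/5 = 7.
By the law of total expectation,
E[X] = (3/4)·(41/4) + (1/4)·(7) = 151/16.

151/16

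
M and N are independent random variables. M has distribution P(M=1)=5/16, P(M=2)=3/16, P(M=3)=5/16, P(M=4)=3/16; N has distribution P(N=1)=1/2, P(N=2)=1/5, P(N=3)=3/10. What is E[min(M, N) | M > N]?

57/40

P(M > N) = 1/2.
Summing min(M,N)·P(x,y) over outcomes with M > N gives 57/80.
E[min(M, N) | M > N] = (57/80) / (1/2) = 57/40.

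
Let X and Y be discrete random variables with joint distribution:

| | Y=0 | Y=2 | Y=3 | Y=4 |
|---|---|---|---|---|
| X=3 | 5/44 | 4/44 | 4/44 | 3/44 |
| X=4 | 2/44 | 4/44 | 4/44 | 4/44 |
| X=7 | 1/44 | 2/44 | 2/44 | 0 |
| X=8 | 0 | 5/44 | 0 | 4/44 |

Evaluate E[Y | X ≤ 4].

34/15

P(X ≤ 4) = 15/22.
Σ Y·P over the event = 0·(5/44) + 2·(4/44) + 3·(4/44) + 4·(3/44) + 0·(2/44) + 2·(4/44) + 3·(4/44) + 4·(4/44) = 17/11.
E[Y | X ≤ 4] = (17/11) / (15/22) = 34/15.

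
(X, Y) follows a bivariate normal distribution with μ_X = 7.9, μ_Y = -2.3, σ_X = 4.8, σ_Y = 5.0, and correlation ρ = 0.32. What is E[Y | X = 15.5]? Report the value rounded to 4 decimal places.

For a bivariate normal, E[Y | X=x] = μ_Y + ρ·(σ_Y/σ_X)·(x − μ_X).
E[Y | X=15.5] = -2.3 + (0.32)·(5.0/4.8)·(15.5 − (7.9)) = -2.3 + (0.33333)·(7.6) = 0.2333.

0.2333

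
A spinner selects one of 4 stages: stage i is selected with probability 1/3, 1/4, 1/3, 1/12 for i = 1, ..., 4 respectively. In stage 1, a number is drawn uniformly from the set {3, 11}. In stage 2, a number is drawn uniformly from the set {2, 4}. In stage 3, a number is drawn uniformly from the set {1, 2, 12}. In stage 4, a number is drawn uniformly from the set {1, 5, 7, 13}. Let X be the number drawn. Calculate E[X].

127/24

E[X | stage 1] = (3+11)/2 = 7.
E[X | stage 2] = (2+4)/2 = 3.
E[X | stage 3] = (1+2+12)/3 = 5.
E[X | stage 4] = (1+5+7+13)/4 = 13/2.
By the law of total expectation,
E[X] = (1/3)·(7) + (1/4)·(3) + (1/3)·(5) + (1/12)·(13/2) = 127/24.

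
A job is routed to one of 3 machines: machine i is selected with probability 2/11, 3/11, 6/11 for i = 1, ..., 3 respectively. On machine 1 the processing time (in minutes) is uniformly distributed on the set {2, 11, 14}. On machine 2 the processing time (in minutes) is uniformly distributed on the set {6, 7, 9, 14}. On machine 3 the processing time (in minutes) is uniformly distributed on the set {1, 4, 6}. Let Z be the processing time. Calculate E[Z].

E[Z | machine 1] = (2+11+14)/3 = 9.
E[Z | machine 2] = (6+7+9+14)/4 = 9.
E[Z | machine 3] = (1+4+6)/3 = 11/3.
By the law of total expectation,
E[Z] = (2/11)·(9) + (3/11)·(9) + (6/11)·(11/3) = 67/11.

67/11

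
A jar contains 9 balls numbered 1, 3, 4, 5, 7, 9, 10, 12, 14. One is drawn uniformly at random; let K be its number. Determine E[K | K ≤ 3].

P(K ≤ 3) = 2/9.
Σ over the event: 1·1/9 + 3·1/9 = 4/9.
E[K | K ≤ 3] = (4/9) / (2/9) = 2.

2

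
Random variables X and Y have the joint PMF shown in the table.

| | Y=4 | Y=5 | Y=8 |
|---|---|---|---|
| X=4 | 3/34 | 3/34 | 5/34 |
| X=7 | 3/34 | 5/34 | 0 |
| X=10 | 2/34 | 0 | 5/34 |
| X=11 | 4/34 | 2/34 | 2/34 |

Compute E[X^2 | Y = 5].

P(Y = 5) = 5/17.
Σ X^2·P over the event = 16·(3/34) + 49·(5/34) + 121·(2/34) = 535/34.
E[X^2 | Y = 5] = (535/34) / (5/17) = 107/2.

107/2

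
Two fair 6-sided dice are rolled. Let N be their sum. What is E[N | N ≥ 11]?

P(N ≥ 11) = 1/12.
Σ over the event: 11·1/18 + 12·1/36 = 17/18.
E[N | N ≥ 11] = (17/18) / (1/12) = 34/3.

34/3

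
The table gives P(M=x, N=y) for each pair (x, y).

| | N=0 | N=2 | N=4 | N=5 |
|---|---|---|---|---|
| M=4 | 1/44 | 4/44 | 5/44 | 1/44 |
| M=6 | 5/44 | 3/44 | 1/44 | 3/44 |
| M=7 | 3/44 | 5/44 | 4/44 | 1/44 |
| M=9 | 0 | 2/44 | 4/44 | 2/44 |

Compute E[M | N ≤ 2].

P(N ≤ 2) = 23/44.
Σ M·P over the event = 4·(1/44) + 4·(4/44) + 6·(5/44) + 6·(3/44) + 7·(3/44) + 7·(5/44) + 9·(2/44) = 71/22.
E[M | N ≤ 2] = (71/22) / (23/44) = 142/23.

142/23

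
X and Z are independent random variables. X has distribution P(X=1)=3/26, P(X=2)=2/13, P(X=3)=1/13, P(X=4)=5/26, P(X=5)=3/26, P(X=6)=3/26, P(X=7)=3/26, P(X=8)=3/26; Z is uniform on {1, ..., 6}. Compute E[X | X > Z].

P(X > Z) = 43/78.
Summing X·P(x,y) over outcomes with X > Z gives 125/39.
E[X | X > Z] = (125/39) / (43/78) = 250/43.

250/43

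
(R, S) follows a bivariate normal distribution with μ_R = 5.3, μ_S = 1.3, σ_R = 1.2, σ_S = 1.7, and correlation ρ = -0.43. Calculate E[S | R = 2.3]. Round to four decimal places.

3.1275

The regression of S on R has slope ρ·σ_S/σ_R and passes through (μ_R, μ_S).
E[S | R=2.3] = 1.3 + (-0.43)·(1.7/1.2)·(2.3 − (5.3)) = 1.3 + (-0.60917)·(-3) = 3.1275.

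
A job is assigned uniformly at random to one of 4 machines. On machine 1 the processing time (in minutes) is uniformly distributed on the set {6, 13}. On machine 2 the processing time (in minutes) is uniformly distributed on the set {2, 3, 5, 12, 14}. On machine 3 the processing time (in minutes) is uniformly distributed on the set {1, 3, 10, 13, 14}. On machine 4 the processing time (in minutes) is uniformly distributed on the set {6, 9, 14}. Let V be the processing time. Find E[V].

E[V | machine 1] = (6+13)/2 = 19/2.
E[V | machine 2] = (2+3+5+12+14)/5 = 36/5.
E[V | machine 3] = (1+3+10+13+14)/5 = 41/5.
E[V | machine 4] = (6+9+14)/3 = 29/3.
E[V] = (1/4)·(19/2) + (1/4)·(36/5) + (1/4)·(41/5) + (1/4)·(29/3) = 1037/120.

1037/120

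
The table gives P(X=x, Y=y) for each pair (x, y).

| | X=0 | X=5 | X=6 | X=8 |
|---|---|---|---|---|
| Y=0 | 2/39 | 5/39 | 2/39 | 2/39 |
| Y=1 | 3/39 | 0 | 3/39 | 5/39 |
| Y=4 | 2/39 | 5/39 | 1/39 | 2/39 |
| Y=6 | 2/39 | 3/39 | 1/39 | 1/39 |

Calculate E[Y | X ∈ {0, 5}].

P(X ∈ {0, 5}) = 22/39.
Summing Y·P(X=x,Y=y) over the conditioning event gives 61/39.
E[Y | X ∈ {0, 5}] = (61/39) / (22/39) = 61/22.

61/22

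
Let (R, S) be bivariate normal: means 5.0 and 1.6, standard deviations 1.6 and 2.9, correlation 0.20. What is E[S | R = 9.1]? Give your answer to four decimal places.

For a bivariate normal, E[S | R=x] = μ_S + ρ·(σ_S/σ_R)·(x − μ_R).
E[S | R=9.1] = 1.6 + (0.20)·(2.9/1.6)·(9.1 − (5.0)) = 1.6 + (0.3625)·(4.1) = 3.0863.

3.0863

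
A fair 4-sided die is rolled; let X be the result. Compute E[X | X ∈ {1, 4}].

5/2

P(X ∈ {1, 4}) = 1/2.
Σ over the event: 1·1/4 + 4·1/4 = 5/4.
E[X | X ∈ {1, 4}] = (5/4) / (1/2) = 5/2.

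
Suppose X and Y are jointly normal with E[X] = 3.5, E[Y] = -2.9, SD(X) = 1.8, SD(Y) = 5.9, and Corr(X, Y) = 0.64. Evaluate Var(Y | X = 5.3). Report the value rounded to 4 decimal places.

For a bivariate normal, Var(Y | X=x) = σ_Y²(1 − ρ²).
Var(Y | X=5.3) = (5.9)²·(1 − (0.64)²) = 34.81·0.5904 = 20.5518.

20.5518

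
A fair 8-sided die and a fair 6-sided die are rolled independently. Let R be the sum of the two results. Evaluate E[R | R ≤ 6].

P(R ≤ 6) = 5/16.
Σ over the event: 2·1/48 + 3·1/24 + 4·1/16 + 5·1/12 + 6·5/48 = 35/24.
E[R | R ≤ 6] = (35/24) / (5/16) = 14/3.

14/3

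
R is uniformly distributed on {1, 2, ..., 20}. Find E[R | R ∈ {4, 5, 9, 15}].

P(R ∈ {4, 5, 9, 15}) = 1/5.
Σ over the event: 4·1/20 + 5·1/20 + 9·1/20 + 15·1/20 = 33/20.
E[R | R ∈ {4, 5, 9, 15}] = (33/20) / (1/5) = 33/4.

33/4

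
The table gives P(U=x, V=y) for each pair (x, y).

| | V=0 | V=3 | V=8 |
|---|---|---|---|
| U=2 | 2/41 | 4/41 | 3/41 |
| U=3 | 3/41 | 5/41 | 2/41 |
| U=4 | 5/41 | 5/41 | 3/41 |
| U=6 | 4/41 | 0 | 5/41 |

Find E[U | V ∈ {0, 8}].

P(V ∈ {0, 8}) = 27/41.
Σ U·P over the event = 2·(2/41) + 2·(3/41) + 3·(3/41) + 3·(2/41) + 4·(5/41) + 4·(3/41) + 6·(4/41) + 6·(5/41) = 111/41.
E[U | V ∈ {0, 8}] = (111/41) / (27/41) = 37/9.

37/9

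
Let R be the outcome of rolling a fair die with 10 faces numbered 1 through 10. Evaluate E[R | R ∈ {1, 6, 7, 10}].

P(R ∈ {1, 6, 7, 10}) = 2/5.
Σ over the event: 1·1/10 + 6·1/10 + 7·1/10 + 10·1/10 = 12/5.
E[R | R ∈ {1, 6, 7, 10}] = (12/5) / (2/5) = 6.

6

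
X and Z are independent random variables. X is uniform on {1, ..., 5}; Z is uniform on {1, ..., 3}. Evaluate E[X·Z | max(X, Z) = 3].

Outcomes with max(X, Z) = 3: (1,3), (2,3), (3,1), (3,2), (3,3), each with probability 1/15.
E[X·Z | max(X, Z) = 3] = (3 + 6 + 3 + 6 + 9) / 5 = 27/5.

27/5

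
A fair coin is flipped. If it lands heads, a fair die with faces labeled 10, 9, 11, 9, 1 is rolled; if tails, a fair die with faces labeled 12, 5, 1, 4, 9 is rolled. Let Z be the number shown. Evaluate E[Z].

71/10

E[Z | heads] = (10+9+11+9+1)/5 = 8.
E[Z | tails] = (12+5+1+4+9)/5 = 31/5.
E[Z] = (1/2)·(8) + (1/2)·(31/5) = 71/10.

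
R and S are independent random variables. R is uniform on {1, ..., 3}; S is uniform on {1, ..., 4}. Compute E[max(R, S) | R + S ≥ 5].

7/2

Outcomes with R + S ≥ 5: (1,4), (2,3), (2,4), (3,2), (3,3), (3,4), each with probability 1/12.
E[max(R, S) | R + S ≥ 5] = (4 + 3 + 4 + 3 + 3 + 4) / 6 = 7/2.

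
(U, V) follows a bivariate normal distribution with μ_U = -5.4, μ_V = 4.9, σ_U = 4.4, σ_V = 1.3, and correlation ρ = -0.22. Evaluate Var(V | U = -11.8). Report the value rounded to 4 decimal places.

1.6082

Var(V | U=x) = (1 − ρ²)·σ_V².
Var(V | U=-11.8) = (1.3)²·(1 − (-0.22)²) = 1.69·0.9516 = 1.6082.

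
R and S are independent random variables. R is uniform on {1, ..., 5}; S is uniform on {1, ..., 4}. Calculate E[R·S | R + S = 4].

10/3

P(R + S = 4) = 3/20.
Summing RS·P(x,y) over outcomes with R + S = 4 gives 1/2.
E[R·S | R + S = 4] = (1/2) / (3/20) = 10/3.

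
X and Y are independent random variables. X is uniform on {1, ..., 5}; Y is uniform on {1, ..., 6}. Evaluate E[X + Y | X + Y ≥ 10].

Outcomes with X + Y ≥ 10: (4,6), (5,5), (5,6), each with probability 1/30.
E[X + Y | X + Y ≥ 10] = (10 + 10 + 11) / 3 = 31/3.

31/3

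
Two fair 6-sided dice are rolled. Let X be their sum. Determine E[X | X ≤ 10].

218/33

P(X ≤ 10) = 11/12.
E[X | X ≤ 10] = (109/18) / (11/12) = 218/33.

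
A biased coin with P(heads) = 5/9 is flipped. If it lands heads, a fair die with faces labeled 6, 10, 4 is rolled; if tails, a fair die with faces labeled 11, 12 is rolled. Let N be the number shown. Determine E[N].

238/27

E[N | heads] = (6+10+4)/3 = 20/3.
E[N | tails] = (11+12)/2 = 23/2.
E[N] = (5/9)·(20/3) + (4/9)·(23/2) = 238/27.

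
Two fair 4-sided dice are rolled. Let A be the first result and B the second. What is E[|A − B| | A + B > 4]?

7/5

Outcomes with A + B > 4: (1,4), (2,3), (2,4), (3,2), (3,3), (3,4), (4,1), (4,2), (4,3), (4,4), each with probability 1/16.
E[|A − B| | A + B > 4] = (3 + 1 + 2 + 1 + 0 + 1 + 3 + 2 + 1 + 0) / 10 = 7/5.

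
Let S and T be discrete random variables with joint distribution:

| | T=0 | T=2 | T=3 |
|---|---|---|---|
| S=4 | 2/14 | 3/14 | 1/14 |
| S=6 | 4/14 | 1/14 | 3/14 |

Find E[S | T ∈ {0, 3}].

27/5

P(T ∈ {0, 3}) = 5/7.
Σ S·P over the event = 4·(2/14) + 4·(1/14) + 6·(4/14) + 6·(3/14) = 27/7.
E[S | T ∈ {0, 3}] = (27/7) / (5/7) = 27/5.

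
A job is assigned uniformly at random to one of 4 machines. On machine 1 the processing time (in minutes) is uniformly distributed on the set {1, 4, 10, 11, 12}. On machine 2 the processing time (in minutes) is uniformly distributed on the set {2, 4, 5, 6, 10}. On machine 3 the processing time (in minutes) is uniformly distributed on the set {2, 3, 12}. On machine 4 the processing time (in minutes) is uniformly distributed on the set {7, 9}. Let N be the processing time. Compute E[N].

20/3

E[N | machine 1] = (1+4+10+11+12)/5 = 38/5.
E[N | machine 2] = (2+4+5+6+10)/5 = 27/5.
E[N | machine 3] = (2+3+12)/3 = 17/3.
E[N | machine 4] = (7+9)/2 = 8.
By the law of total expectation,
E[N] = (1/4)·(38/5) + (1/4)·(27/5) + (1/4)·(17/3) + (1/4)·(8) = 20/3.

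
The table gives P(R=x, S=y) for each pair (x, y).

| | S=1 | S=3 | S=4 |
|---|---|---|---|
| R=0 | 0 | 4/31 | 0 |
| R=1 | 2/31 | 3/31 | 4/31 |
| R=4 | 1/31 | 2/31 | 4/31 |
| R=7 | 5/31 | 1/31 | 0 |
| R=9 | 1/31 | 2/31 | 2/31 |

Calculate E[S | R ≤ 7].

P(R ≤ 7) = 26/31.
Summing S·P(R=x,S=y) over the conditioning event gives 70/31.
E[S | R ≤ 7] = (70/31) / (26/31) = 35/13.

35/13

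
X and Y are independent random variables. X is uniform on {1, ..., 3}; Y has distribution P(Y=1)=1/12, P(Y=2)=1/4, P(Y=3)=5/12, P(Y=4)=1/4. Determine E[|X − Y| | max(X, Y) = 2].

P(max(X, Y) = 2) = 7/36.
Summing |X−Y|·P(x,y) over outcomes with max(X, Y) = 2 gives 1/9.
E[|X − Y| | max(X, Y) = 2] = (1/9) / (7/36) = 4/7.

4/7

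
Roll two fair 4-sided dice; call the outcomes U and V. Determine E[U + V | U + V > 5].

Outcomes with U + V > 5: (2,4), (3,3), (3,4), (4,2), (4,3), (4,4), each with probability 1/16.
E[U + V | U + V > 5] = (6 + 6 + 7 + 6 + 7 + 8) / 6 = 20/3.

20/3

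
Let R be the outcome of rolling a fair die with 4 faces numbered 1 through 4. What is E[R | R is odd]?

Given R is odd, R is equally likely to be any of {1, 3}.
E[R | R is odd] = (1 + 3) / 2 = 2.

2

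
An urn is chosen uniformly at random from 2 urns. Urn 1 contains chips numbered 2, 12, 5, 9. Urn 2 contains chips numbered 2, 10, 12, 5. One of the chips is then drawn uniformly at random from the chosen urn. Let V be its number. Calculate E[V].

E[V | urn 1] = (2+12+5+9)/4 = 7.
E[V | urn 2] = (2+10+12+5)/4 = 29/4.
E[V] = (1/2)·(7) + (1/2)·(29/4) = 57/8.

57/8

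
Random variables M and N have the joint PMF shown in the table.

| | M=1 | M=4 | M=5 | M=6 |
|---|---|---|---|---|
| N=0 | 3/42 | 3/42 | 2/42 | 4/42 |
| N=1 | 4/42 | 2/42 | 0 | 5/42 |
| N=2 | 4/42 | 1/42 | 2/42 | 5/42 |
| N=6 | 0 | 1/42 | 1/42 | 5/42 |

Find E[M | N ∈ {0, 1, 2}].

P(N ∈ {0, 1, 2}) = 5/6.
Summing M·P(M=x,N=y) over the conditioning event gives 139/42.
E[M | N ∈ {0, 1, 2}] = (139/42) / (5/6) = 139/35.

139/35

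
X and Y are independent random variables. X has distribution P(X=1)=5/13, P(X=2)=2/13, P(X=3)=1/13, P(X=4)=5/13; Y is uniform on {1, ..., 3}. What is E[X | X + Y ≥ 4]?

82/27

P(X + Y ≥ 4) = 9/13.
Summing X·P(x,y) over outcomes with X + Y ≥ 4 gives 82/39.
E[X | X + Y ≥ 4] = (82/39) / (9/13) = 82/27.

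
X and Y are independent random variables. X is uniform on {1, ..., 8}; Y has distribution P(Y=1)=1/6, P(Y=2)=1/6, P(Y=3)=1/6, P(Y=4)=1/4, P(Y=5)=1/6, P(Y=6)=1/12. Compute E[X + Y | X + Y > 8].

P(X + Y > 8) = 5/12.
Summing (X+Y)·P(x,y) over outcomes with X + Y > 8 gives 421/96.
E[X + Y | X + Y > 8] = (421/96) / (5/12) = 421/40.

421/40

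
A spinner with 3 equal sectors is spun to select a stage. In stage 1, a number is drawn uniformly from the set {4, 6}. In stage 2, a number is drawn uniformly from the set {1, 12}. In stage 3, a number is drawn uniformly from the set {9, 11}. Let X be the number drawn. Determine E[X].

43/6

E[X | stage 1] = (4+6)/2 = 5.
E[X | stage 2] = (1+12)/2 = 13/2.
E[X | stage 3] = (9+11)/2 = 10.
E[X] = (1/3)·(5) + (1/3)·(13/2) + (1/3)·(10) = 43/6.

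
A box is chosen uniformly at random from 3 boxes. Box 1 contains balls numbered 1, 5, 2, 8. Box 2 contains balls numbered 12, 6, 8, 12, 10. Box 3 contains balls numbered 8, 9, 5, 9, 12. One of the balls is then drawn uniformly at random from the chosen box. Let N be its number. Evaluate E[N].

E[N | box 1] = (1+5+2+8)/4 = 4.
E[N | box 2] = (12+6+8+12+10)/5 = 48/5.
E[N | box 3] = (8+9+5+9+12)/5 = 43/5.
E[N] = (1/3)·(4) + (1/3)·(48/5) + (1/3)·(43/5) = 37/5.

37/5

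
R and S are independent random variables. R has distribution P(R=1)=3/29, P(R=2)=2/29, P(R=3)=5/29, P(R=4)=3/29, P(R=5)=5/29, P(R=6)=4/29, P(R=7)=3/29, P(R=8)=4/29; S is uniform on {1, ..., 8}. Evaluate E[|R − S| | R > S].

P(R > S) = 107/232.
Summing |R−S|·P(x,y) over outcomes with R > S gives 40/29.
E[|R − S| | R > S] = (40/29) / (107/232) = 320/107.

320/107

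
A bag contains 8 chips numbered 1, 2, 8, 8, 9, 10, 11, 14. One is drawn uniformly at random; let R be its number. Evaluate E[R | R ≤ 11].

P(R ≤ 11) = 7/8.
Σ over the event: 1·1/8 + 2·1/8 + 8·1/4 + 9·1/8 + 10·1/8 + 11·1/8 = 49/8.
E[R | R ≤ 11] = (49/8) / (7/8) = 7.

7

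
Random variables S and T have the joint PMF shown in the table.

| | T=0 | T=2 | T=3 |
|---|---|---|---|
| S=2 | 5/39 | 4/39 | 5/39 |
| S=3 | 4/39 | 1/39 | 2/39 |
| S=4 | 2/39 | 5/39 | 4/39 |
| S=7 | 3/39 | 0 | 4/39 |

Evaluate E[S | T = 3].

4

P(T = 3) = 5/13.
Σ S·P over the event = 2·(5/39) + 3·(2/39) + 4·(4/39) + 7·(4/39) = 20/13.
E[S | T = 3] = (20/13) / (5/13) = 4.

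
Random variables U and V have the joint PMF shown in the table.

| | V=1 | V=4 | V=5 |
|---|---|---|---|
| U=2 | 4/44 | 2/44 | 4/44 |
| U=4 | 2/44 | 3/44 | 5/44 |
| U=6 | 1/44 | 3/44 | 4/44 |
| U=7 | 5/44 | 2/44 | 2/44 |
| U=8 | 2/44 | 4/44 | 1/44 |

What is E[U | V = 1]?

P(V = 1) = 7/22.
Σ U·P over the event = 2·(4/44) + 4·(2/44) + 6·(1/44) + 7·(5/44) + 8·(2/44) = 73/44.
E[U | V = 1] = (73/44) / (7/22) = 73/14.

73/14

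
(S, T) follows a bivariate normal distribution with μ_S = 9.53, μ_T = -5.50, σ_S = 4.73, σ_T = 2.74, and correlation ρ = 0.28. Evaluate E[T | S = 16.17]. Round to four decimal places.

-4.4230

The regression of T on S has slope ρ·σ_T/σ_S and passes through (μ_S, μ_T).
E[T | S=16.17] = -5.50 + (0.28)·(2.74/4.73)·(16.17 − (9.53)) = -5.50 + (0.1622)·(6.64) = -4.4230.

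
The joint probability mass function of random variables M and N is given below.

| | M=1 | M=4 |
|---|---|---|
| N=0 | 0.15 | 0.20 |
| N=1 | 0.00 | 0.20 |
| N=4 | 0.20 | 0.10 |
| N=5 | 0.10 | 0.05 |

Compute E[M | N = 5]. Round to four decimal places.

P(N = 5) = 0.15.
Σ M·P over the event = 1·(0.10) + 4·(0.05) = 0.30.
E[M | N = 5] = (0.30) / (0.15) = 2.0000.

2.0000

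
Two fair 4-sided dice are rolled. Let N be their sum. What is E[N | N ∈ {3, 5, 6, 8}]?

26/5

P(N ∈ {3, 5, 6, 8}) = 5/8.
Σ over the event: 3·1/8 + 5·1/4 + 6·3/16 + 8·1/16 = 13/4.
E[N | N ∈ {3, 5, 6, 8}] = (13/4) / (5/8) = 26/5.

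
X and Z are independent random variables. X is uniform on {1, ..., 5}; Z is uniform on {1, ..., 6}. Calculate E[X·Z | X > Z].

17/2

Outcomes with X > Z: (2,1), (3,1), (3,2), (4,1), (4,2), (4,3), (5,1), (5,2), (5,3), (5,4), each with probability 1/30.
E[X·Z | X > Z] = (2 + 3 + 6 + 4 + 8 + 12 + 5 + 10 + 15 + 20) / 10 = 17/2.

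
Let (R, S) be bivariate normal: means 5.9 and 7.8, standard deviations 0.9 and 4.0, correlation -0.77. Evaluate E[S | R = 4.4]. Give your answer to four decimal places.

12.9333

E[S | R=x] = μ_S + ρ(σ_S/σ_R)(x − μ_R) for jointly normal variables.
E[S | R=4.4] = 7.8 + (-0.77)·(4.0/0.9)·(4.4 − (5.9)) = 7.8 + (-3.4222)·(-1.5) = 12.9333.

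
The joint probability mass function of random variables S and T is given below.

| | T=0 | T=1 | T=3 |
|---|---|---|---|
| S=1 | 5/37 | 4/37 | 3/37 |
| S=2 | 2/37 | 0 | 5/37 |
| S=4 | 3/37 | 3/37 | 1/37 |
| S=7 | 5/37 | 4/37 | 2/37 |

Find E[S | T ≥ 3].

P(T ≥ 3) = 11/37.
Σ S·P over the event = 1·(3/37) + 2·(5/37) + 4·(1/37) + 7·(2/37) = 31/37.
E[S | T ≥ 3] = (31/37) / (11/37) = 31/11.

31/11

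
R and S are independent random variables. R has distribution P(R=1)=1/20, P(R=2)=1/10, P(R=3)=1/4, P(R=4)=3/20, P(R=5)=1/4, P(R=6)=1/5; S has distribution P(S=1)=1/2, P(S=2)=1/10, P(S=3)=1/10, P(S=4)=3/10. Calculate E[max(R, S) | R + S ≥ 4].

103/23

P(R + S ≥ 4) = 23/25.
Summing max(R,S)·P(x,y) over outcomes with R + S ≥ 4 gives 103/25.
E[max(R, S) | R + S ≥ 4] = (103/25) / (23/25) = 103/23.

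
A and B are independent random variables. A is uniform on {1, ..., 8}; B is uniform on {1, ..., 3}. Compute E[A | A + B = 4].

Outcomes with A + B = 4: (1,3), (2,2), (3,1), each with probability 1/24.
E[A | A + B = 4] = (1 + 2 + 3) / 3 = 2.

2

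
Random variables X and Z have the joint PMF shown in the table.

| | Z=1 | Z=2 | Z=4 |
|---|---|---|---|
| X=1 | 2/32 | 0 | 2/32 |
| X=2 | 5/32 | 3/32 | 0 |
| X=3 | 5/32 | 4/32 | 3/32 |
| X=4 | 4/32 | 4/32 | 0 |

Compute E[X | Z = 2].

34/11

P(Z = 2) = 11/32.
Σ X·P over the event = 2·(3/32) + 3·(4/32) + 4·(4/32) = 17/16.
E[X | Z = 2] = (17/16) / (11/32) = 34/11.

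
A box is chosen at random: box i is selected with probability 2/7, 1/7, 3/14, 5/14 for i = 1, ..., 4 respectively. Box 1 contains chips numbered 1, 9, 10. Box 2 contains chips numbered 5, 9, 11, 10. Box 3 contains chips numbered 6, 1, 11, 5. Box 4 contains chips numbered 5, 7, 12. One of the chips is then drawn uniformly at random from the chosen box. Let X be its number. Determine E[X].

E[X | box 1] = (1+9+10)/3 = 20/3.
E[X | box 2] = (5+9+11+10)/4 = 35/4.
E[X | box 3] = (6+1+11+5)/4 = 23/4.
E[X | box 4] = (5+7+12)/3 = 8.
By the law of total expectation,
E[X] = (2/7)·(20/3) + (1/7)·(35/4) + (3/14)·(23/4) + (5/14)·(8) = 1217/168.

1217/168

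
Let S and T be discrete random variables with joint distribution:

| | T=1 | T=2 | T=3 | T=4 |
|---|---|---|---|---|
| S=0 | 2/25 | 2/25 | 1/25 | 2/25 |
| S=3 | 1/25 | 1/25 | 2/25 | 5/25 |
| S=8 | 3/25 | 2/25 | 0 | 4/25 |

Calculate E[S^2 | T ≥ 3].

319/14

P(T ≥ 3) = 14/25.
Σ S^2·P over the event = 0·(1/25) + 0·(2/25) + 9·(2/25) + 9·(5/25) + 64·(4/25) = 319/25.
E[S^2 | T ≥ 3] = (319/25) / (14/25) = 319/14.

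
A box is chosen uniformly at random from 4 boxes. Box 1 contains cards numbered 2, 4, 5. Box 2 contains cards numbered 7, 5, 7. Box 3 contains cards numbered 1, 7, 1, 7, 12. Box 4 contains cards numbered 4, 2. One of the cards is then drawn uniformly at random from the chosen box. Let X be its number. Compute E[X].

E[X | box 1] = (2+4+5)/3 = 11/3.
E[X | box 2] = (7+5+7)/3 = 19/3.
E[X | box 3] = (1+7+1+7+12)/5 = 28/5.
E[X | box 4] = (4+2)/2 = 3.
E[X] = (1/4)·(11/3) + (1/4)·(19/3) + (1/4)·(28/5) + (1/4)·(3) = 93/20.

93/20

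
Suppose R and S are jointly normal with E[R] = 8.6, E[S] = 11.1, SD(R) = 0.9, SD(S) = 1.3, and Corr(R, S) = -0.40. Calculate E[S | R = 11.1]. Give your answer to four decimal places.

For a bivariate normal, E[S | R=x] = μ_S + ρ·(σ_S/σ_R)·(x − μ_R).
E[S | R=11.1] = 11.1 + (-0.40)·(1.3/0.9)·(11.1 − (8.6)) = 11.1 + (-0.57778)·(2.5) = 9.6556.

9.6556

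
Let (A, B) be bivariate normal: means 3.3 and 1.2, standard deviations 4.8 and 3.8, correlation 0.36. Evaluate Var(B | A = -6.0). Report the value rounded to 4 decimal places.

Var(B | A=x) = (1 − ρ²)·σ_B².
Var(B | A=-6.0) = (3.8)²·(1 − (0.36)²) = 14.44·0.8704 = 12.5686.

12.5686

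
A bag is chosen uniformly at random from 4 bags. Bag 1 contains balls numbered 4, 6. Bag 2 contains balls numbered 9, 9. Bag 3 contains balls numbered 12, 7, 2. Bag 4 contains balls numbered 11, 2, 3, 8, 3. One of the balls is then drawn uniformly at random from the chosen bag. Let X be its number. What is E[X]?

E[X | bag 1] = (4+6)/2 = 5.
E[X | bag 2] = (9+9)/2 = 9.
E[X | bag 3] = (12+7+2)/3 = 7.
E[X | bag 4] = (11+2+3+8+3)/5 = 27/5.
By the law of total expectation,
E[X] = (1/4)·(5) + (1/4)·(9) + (1/4)·(7) + (1/4)·(27/5) = 33/5.

33/5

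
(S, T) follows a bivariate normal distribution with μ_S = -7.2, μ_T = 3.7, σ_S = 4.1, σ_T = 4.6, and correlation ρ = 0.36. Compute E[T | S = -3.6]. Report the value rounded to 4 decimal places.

5.1540

The regression of T on S has slope ρ·σ_T/σ_S and passes through (μ_S, μ_T).
E[T | S=-3.6] = 3.7 + (0.36)·(4.6/4.1)·(-3.6 − (-7.2)) = 3.7 + (0.4039)·(3.6) = 5.1540.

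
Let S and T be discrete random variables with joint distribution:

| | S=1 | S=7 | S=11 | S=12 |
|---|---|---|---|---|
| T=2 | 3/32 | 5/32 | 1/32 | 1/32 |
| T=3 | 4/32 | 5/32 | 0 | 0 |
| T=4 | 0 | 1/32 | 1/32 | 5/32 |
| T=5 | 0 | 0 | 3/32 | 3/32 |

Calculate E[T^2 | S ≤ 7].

43/6

P(S ≤ 7) = 9/16.
Σ T^2·P over the event = 4·(3/32) + 9·(4/32) + 4·(5/32) + 9·(5/32) + 16·(1/32) = 129/32.
E[T^2 | S ≤ 7] = (129/32) / (9/16) = 43/6.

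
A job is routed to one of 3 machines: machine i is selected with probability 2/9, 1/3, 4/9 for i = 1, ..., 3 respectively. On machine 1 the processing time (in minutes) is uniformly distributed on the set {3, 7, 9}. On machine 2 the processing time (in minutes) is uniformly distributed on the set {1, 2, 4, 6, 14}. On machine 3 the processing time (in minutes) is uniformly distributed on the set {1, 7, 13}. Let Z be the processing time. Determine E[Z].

E[Z | machine 1] = (3+7+9)/3 = 19/3.
E[Z | machine 2] = (1+2+4+6+14)/5 = 27/5.
E[Z | machine 3] = (1+7+13)/3 = 7.
E[Z] = (2/9)·(19/3) + (1/3)·(27/5) + (4/9)·(7) = 853/135.

853/135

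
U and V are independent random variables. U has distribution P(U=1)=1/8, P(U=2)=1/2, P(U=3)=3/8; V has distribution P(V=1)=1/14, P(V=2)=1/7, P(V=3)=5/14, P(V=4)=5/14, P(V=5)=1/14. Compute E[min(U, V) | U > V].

P(U > V) = 13/112.
Summing min(U,V)·P(x,y) over outcomes with U > V gives 19/112.
E[min(U, V) | U > V] = (19/112) / (13/112) = 19/13.

19/13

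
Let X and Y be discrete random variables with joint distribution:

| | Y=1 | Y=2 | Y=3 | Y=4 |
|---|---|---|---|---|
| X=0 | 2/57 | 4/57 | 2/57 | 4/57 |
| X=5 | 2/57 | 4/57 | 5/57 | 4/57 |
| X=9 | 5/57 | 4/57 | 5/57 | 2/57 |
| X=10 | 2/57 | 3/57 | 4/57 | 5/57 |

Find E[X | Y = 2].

86/15

P(Y = 2) = 5/19.
Σ X·P over the event = 0·(4/57) + 5·(4/57) + 9·(4/57) + 10·(3/57) = 86/57.
E[X | Y = 2] = (86/57) / (5/19) = 86/15.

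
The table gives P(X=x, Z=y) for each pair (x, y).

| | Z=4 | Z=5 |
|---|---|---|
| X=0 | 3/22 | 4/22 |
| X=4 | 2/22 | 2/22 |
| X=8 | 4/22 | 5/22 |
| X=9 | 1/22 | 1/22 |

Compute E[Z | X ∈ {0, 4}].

50/11

P(X ∈ {0, 4}) = 1/2.
Summing Z·P(X=x,Z=y) over the conditioning event gives 25/11.
E[Z | X ∈ {0, 4}] = (25/11) / (1/2) = 50/11.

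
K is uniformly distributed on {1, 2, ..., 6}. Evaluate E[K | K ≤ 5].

Given K ≤ 5, K is equally likely to be any of {1, 2, 3, 4, 5}.
E[K | K ≤ 5] = (1 + 2 + 3 + 4 + 5) / 5 = 3.

3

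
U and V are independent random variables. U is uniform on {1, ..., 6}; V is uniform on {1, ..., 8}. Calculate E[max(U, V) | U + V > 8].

P(U + V > 8) = 7/16.
Summing max(U,V)·P(x,y) over outcomes with U + V > 8 gives 35/12.
E[max(U, V) | U + V > 8] = (35/12) / (7/16) = 20/3.

20/3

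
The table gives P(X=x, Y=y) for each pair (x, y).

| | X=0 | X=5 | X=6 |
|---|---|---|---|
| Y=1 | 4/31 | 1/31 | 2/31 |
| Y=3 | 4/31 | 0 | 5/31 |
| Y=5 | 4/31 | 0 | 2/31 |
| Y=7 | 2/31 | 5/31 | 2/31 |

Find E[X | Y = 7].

P(Y = 7) = 9/31.
Σ X·P over the event = 0·(2/31) + 5·(5/31) + 6·(2/31) = 37/31.
E[X | Y = 7] = (37/31) / (9/31) = 37/9.

37/9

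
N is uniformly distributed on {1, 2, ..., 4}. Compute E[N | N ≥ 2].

Given N ≥ 2, N is equally likely to be any of {2, 3, 4}.
E[N | N ≥ 2] = (2 + 3 + 4) / 3 = 3.

3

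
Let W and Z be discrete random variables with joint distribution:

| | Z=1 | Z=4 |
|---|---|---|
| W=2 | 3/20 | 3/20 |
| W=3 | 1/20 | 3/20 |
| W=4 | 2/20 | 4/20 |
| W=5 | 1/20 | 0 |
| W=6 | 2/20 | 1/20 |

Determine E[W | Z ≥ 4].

P(Z ≥ 4) = 11/20.
Σ W·P over the event = 2·(3/20) + 3·(3/20) + 4·(4/20) + 6·(1/20) = 37/20.
E[W | Z ≥ 4] = (37/20) / (11/20) = 37/11.

37/11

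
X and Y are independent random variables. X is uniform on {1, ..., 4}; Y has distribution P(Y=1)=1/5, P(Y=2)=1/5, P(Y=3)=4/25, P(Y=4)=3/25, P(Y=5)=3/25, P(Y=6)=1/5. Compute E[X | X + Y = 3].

3/2

P(X + Y = 3) = 1/10.
Summing X·P(x,y) over outcomes with X + Y = 3 gives 3/20.
E[X | X + Y = 3] = (3/20) / (1/10) = 3/2.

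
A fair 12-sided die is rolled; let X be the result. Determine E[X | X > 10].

23/2

Given X > 10, X is equally likely to be any of {11, 12}.
E[X | X > 10] = (11 + 12) / 2 = 23/2.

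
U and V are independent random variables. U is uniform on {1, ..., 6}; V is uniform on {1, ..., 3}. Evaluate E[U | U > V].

53/12

P(U > V) = 2/3.
Summing U·P(x,y) over outcomes with U > V gives 53/18.
E[U | U > V] = (53/18) / (2/3) = 53/12.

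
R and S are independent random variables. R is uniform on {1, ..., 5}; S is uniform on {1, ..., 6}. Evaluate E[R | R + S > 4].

P(R + S > 4) = 4/5.
Summing R·P(x,y) over outcomes with R + S > 4 gives 8/3.
E[R | R + S > 4] = (8/3) / (4/5) = 10/3.

10/3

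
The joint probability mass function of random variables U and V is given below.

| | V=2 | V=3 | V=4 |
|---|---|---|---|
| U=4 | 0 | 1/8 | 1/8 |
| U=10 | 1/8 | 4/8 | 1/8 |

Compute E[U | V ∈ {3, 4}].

P(V ∈ {3, 4}) = 7/8.
Summing U·P(U=x,V=y) over the conditioning event gives 29/4.
E[U | V ∈ {3, 4}] = (29/4) / (7/8) = 58/7.

58/7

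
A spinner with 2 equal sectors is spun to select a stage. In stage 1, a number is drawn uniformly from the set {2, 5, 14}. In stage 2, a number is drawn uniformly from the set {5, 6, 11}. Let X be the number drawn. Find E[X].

43/6

E[X | stage 1] = (2+5+14)/3 = 7.
E[X | stage 2] = (5+6+11)/3 = 22/3.
By the law of total expectation,
E[X] = (1/2)·(7) + (1/2)·(22/3) = 43/6.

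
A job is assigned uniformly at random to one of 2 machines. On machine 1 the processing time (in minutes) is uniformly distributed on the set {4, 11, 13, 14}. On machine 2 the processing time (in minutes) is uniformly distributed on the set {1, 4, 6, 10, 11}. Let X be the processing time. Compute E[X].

169/20

E[X | machine 1] = (4+11+13+14)/4 = 21/2.
E[X | machine 2] = (1+4+6+10+11)/5 = 32/5.
By the law of total expectation,
E[X] = (1/2)·(21/2) + (1/2)·(32/5) = 169/20.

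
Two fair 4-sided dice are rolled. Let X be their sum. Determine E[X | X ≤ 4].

10/3

P(X ≤ 4) = 3/8.
Σ over the event: 2·1/16 + 3·1/8 + 4·3/16 = 5/4.
E[X | X ≤ 4] = (5/4) / (3/8) = 10/3.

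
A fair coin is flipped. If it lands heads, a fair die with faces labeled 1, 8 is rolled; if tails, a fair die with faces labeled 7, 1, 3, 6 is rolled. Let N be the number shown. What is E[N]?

E[N | heads] = (1+8)/2 = 9/2.
E[N | tails] = (7+1+3+6)/4 = 17/4.
E[N] = (1/2)·(9/2) + (1/2)·(17/4) = 35/8.

35/8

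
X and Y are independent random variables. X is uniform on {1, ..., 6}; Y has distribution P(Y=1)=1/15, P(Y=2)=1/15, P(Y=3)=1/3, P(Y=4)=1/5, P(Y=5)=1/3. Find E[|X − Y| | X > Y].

P(X > Y) = 7/18.
Summing |X−Y|·P(x,y) over outcomes with X > Y gives 23/30.
E[|X − Y| | X > Y] = (23/30) / (7/18) = 69/35.

69/35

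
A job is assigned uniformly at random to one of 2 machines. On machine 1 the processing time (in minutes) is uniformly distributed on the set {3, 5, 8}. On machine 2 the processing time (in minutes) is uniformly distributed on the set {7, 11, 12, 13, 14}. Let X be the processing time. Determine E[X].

251/30

E[X | machine 1] = (3+5+8)/3 = 16/3.
E[X | machine 2] = (7+11+12+13+14)/5 = 57/5.
By the law of total expectation,
E[X] = (1/2)·(16/3) + (1/2)·(57/5) = 251/30.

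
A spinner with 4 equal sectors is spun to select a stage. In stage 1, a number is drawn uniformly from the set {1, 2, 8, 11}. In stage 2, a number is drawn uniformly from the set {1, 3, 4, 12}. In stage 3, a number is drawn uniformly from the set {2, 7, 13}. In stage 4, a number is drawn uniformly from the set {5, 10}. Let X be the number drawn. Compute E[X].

E[X | stage 1] = (1+2+8+11)/4 = 11/2.
E[X | stage 2] = (1+3+4+12)/4 = 5.
E[X | stage 3] = (2+7+13)/3 = 22/3.
E[X | stage 4] = (5+10)/2 = 15/2.
E[X] = (1/4)·(11/2) + (1/4)·(5) + (1/4)·(22/3) + (1/4)·(15/2) = 19/3.

19/3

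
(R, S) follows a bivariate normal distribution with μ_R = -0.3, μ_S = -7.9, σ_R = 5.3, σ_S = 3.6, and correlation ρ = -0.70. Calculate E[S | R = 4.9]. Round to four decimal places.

For a bivariate normal, E[S | R=x] = μ_S + ρ·(σ_S/σ_R)·(x − μ_R).
E[S | R=4.9] = -7.9 + (-0.70)·(3.6/5.3)·(4.9 − (-0.3)) = -7.9 + (-0.475472)·(5.2) = -10.3725.

-10.3725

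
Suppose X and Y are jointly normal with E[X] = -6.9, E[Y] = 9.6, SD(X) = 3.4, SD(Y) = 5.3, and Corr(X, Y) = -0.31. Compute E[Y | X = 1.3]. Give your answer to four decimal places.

For a bivariate normal, E[Y | X=x] = μ_Y + ρ·(σ_Y/σ_X)·(x − μ_X).
E[Y | X=1.3] = 9.6 + (-0.31)·(5.3/3.4)·(1.3 − (-6.9)) = 9.6 + (-0.483235)·(8.2) = 5.6375.

5.6375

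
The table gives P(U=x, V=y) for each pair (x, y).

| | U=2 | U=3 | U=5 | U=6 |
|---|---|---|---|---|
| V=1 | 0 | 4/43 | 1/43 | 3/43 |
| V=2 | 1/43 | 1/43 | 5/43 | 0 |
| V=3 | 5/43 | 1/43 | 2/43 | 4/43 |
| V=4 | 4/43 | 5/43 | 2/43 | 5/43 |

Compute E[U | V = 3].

P(V = 3) = 12/43.
Summing U·P(U=x,V=y) over the conditioning event gives 47/43.
E[U | V = 3] = (47/43) / (12/43) = 47/12.

47/12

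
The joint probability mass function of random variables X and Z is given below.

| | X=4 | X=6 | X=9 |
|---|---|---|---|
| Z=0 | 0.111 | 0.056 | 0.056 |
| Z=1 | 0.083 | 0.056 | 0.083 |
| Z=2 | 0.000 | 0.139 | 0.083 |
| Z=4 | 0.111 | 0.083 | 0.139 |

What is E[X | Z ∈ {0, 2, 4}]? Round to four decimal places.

6.5013

P(Z ∈ {0, 2, 4}) = 0.778.
Σ X·P over the event = 4·(0.111) + 4·(0.111) + 6·(0.056) + 6·(0.139) + 6·(0.083) + 9·(0.056) + 9·(0.083) + 9·(0.139) = 5.058.
E[X | Z ∈ {0, 2, 4}] = (5.058) / (0.778) = 6.5013.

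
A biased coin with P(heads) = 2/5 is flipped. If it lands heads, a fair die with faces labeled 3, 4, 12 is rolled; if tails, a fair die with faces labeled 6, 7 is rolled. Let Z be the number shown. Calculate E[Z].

E[Z | heads] = (3+4+12)/3 = 19/3.
E[Z | tails] = (6+7)/2 = 13/2.
E[Z] = (2/5)·(19/3) + (3/5)·(13/2) = 193/30.

193/30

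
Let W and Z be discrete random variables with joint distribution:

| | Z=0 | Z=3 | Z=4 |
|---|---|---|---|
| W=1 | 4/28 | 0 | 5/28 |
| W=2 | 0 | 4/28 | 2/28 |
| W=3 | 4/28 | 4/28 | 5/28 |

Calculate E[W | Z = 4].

P(Z = 4) = 3/7.
Summing W·P(W=x,Z=y) over the conditioning event gives 6/7.
E[W | Z = 4] = (6/7) / (3/7) = 2.

2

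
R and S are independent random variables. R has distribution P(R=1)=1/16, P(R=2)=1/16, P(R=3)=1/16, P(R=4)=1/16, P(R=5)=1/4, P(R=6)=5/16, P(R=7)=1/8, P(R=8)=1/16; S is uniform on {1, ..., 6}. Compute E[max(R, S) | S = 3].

P(S = 3) = 1/6.
Summing max(R,S)·P(x,y) over outcomes with S = 3 gives 85/96.
E[max(R, S) | S = 3] = (85/96) / (1/6) = 85/16.

85/16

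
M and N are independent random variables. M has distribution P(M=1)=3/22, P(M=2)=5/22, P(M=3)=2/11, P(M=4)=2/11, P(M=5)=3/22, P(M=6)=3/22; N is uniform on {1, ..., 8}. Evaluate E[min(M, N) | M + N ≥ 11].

P(M + N ≥ 11) = 3/16.
Summing min(M,N)·P(x,y) over outcomes with M + N ≥ 11 gives 79/88.
E[min(M, N) | M + N ≥ 11] = (79/88) / (3/16) = 158/33.

158/33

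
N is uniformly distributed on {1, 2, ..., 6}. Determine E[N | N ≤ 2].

3/2

Given N ≤ 2, N is equally likely to be any of {1, 2}.
E[N | N ≤ 2] = (1 + 2) / 2 = 3/2.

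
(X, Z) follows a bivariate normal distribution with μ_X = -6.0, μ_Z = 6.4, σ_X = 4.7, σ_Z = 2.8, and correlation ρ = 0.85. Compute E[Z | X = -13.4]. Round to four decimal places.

E[Z | X=x] = μ_Z + ρ(σ_Z/σ_X)(x − μ_X) for jointly normal variables.
E[Z | X=-13.4] = 6.4 + (0.85)·(2.8/4.7)·(-13.4 − (-6.0)) = 6.4 + (0.50638)·(-7.4) = 2.6528.

2.6528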